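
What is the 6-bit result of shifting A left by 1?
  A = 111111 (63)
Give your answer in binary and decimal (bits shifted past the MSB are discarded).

Shift left by 1: drop the top 1 bit(s), append 1 zero(s) on the right.
  111111  ->  discard [1], keep [11111], append 0
= 111110

Answer: 111110 (62)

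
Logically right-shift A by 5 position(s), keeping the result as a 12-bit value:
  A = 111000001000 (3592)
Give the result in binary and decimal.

Logical shift right by 5: drop the bottom 5 bit(s), prepend 5 zero(s) on the left.
  111000001000  ->  keep [1110000], discard [01000], prepend 00000
= 000001110000

Answer: 000001110000 (112)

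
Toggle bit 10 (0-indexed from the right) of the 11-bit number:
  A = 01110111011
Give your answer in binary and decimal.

Mask = 1 << 10 = 10000000000
Bit 10 of A is 0; XOR with the mask flips it to 1.
  01110111011
^ 10000000000
-------------
  11110111011

Answer: 11110111011 (1979)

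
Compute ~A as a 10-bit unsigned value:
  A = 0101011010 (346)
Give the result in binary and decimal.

Flip each bit (0->1, 1->0):
  0101011010
  1010100101

Answer: 1010100101 (677)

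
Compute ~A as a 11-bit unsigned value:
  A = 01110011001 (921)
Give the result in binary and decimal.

Flip each bit (0->1, 1->0):
  01110011001
  10001100110

Answer: 10001100110 (1126)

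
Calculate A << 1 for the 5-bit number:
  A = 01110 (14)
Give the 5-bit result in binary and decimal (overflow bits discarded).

Shift left by 1: drop the top 1 bit(s), append 1 zero(s) on the right.
  01110  ->  discard [0], keep [1110], append 0
= 11100

Answer: 11100 (28)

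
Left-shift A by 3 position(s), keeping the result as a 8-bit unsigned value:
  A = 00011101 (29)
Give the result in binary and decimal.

Shift left by 3: drop the top 3 bit(s), append 3 zero(s) on the right.
  00011101  ->  discard [000], keep [11101], append 000
= 11101000

Answer: 11101000 (232)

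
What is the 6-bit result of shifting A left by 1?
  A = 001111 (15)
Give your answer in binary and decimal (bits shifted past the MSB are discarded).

Shift left by 1: drop the top 1 bit(s), append 1 zero(s) on the right.
  001111  ->  discard [0], keep [01111], append 0
= 011110

Answer: 011110 (30)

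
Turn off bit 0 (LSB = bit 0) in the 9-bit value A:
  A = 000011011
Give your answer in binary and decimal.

Mask = ~(1 << 0) = 111111110
Bit 0 of A is 1, so AND-ing with the mask clears it to 0.
  000011011
& 111111110
-----------
  000011010

Answer: 000011010 (26)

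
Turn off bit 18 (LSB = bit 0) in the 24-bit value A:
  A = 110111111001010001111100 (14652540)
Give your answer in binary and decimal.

Mask = ~(1 << 18) = 111110111111111111111111
Bit 18 of A is 1, so AND-ing with the mask clears it to 0.
  110111111001010001111100
& 111110111111111111111111
--------------------------
  110110111001010001111100

Answer: 110110111001010001111100 (14390396)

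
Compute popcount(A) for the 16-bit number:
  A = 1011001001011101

1011001001011101
1-bits at positions (from bit 0 = LSB): 0, 2, 3, 4, 6, 9, 12, 13, 15
Count = 9

Answer: 9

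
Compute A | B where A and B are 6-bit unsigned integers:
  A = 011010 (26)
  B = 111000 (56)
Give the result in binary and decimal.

Apply | to each column (1 where either bit is 1):
  011010
| 111000
--------
  111010

Answer: 111010 (58)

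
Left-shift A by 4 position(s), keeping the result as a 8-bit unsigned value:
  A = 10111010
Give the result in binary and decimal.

Shift left by 4: drop the top 4 bit(s), append 4 zero(s) on the right.
  10111010  ->  discard [1011], keep [1010], append 0000
= 10100000

Answer: 10100000 (160)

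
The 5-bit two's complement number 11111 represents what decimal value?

MSB is 1, so the value is negative. Find the magnitude:
1. Invert bits:  00000
2. Add 1:        00001  = 1
3. Apply sign:   -1

Answer: -1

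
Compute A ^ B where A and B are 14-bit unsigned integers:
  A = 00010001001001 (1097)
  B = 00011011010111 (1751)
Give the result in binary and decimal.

Apply ^ to each column (1 where bits differ):
  00010001001001
^ 00011011010111
----------------
  00001010011110

Answer: 00001010011110 (670)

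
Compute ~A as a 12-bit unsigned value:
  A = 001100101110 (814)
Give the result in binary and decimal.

Flip each bit (0->1, 1->0):
  001100101110
  110011010001

Answer: 110011010001 (3281)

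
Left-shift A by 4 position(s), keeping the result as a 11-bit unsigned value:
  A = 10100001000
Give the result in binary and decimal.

Shift left by 4: drop the top 4 bit(s), append 4 zero(s) on the right.
  10100001000  ->  discard [1010], keep [0001000], append 0000
= 00010000000

Answer: 00010000000 (128)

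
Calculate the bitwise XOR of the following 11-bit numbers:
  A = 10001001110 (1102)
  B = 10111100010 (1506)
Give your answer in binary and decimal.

Apply ^ to each column (1 where bits differ):
  10001001110
^ 10111100010
-------------
  00110101100

Answer: 00110101100 (428)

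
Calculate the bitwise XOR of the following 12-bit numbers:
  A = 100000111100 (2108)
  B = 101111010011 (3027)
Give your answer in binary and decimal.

Apply ^ to each column (1 where bits differ):
  100000111100
^ 101111010011
--------------
  001111101111

Answer: 001111101111 (1007)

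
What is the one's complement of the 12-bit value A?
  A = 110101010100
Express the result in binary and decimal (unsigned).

Flip each bit (0->1, 1->0):
  110101010100
  001010101011

Answer: 001010101011 (683)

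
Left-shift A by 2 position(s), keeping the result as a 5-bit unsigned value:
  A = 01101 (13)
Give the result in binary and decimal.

Shift left by 2: drop the top 2 bit(s), append 2 zero(s) on the right.
  01101  ->  discard [01], keep [101], append 00
= 10100

Answer: 10100 (20)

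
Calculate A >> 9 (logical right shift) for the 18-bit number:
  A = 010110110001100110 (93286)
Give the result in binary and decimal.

Logical shift right by 9: drop the bottom 9 bit(s), prepend 9 zero(s) on the left.
  010110110001100110  ->  keep [010110110], discard [001100110], prepend 000000000
= 000000000010110110

Answer: 000000000010110110 (182)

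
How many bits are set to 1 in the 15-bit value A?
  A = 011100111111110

011100111111110
1-bits at positions (from bit 0 = LSB): 1, 2, 3, 4, 5, 6, 7, 8, 11, 12, 13
Count = 11

Answer: 11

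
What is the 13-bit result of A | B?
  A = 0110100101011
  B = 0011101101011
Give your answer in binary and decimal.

Apply | to each column (1 where either bit is 1):
  0110100101011
| 0011101101011
---------------
  0111101101011

Answer: 0111101101011 (3947)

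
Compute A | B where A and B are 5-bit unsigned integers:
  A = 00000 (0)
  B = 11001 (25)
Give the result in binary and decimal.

Apply | to each column (1 where either bit is 1):
  00000
| 11001
-------
  11001

Answer: 11001 (25)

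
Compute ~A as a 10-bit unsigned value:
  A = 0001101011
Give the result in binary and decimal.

Flip each bit (0->1, 1->0):
  0001101011
  1110010100

Answer: 1110010100 (916)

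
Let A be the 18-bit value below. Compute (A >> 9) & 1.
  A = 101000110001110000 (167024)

Bit 9 is the 10th from the right.
  101000110001110000
          ^
That bit is 0.

Answer: 0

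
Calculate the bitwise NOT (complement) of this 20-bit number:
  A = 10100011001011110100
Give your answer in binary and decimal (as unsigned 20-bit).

Flip each bit (0->1, 1->0):
  10100011001011110100
  01011100110100001011

Answer: 01011100110100001011 (380171)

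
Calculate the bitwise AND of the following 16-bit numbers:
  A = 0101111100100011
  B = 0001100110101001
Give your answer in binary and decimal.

Apply & to each column (1 only where both bits are 1):
  0101111100100011
& 0001100110101001
------------------
  0001100100100001

Answer: 0001100100100001 (6433)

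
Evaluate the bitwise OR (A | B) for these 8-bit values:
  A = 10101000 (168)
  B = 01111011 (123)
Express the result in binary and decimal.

Apply | to each column (1 where either bit is 1):
  10101000
| 01111011
----------
  11111011

Answer: 11111011 (251)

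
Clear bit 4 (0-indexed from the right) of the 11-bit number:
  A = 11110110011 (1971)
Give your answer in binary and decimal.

Mask = ~(1 << 4) = 11111101111
Bit 4 of A is 1, so AND-ing with the mask clears it to 0.
  11110110011
& 11111101111
-------------
  11110100011

Answer: 11110100011 (1955)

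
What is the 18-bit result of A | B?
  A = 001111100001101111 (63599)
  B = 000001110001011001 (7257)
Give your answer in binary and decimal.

Apply | to each column (1 where either bit is 1):
  001111100001101111
| 000001110001011001
--------------------
  001111110001111111

Answer: 001111110001111111 (64639)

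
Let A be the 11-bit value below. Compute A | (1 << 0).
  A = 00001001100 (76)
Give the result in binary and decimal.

Mask = 1 << 0 = 00000000001
Bit 0 of A is 0, so OR-ing with the mask flips it to 1.
  00001001100
| 00000000001
-------------
  00001001101

Answer: 00001001101 (77)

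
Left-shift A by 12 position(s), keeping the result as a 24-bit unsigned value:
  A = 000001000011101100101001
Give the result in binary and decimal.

Shift left by 12: drop the top 12 bit(s), append 12 zero(s) on the right.
  000001000011101100101001  ->  discard [000001000011], keep [101100101001], append 000000000000
= 101100101001000000000000

Answer: 101100101001000000000000 (11702272)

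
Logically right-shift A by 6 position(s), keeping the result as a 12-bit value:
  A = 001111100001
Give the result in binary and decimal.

Logical shift right by 6: drop the bottom 6 bit(s), prepend 6 zero(s) on the left.
  001111100001  ->  keep [001111], discard [100001], prepend 000000
= 000000001111

Answer: 000000001111 (15)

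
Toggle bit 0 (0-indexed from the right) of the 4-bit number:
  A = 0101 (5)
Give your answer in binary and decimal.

Mask = 1 << 0 = 0001
Bit 0 of A is 1; XOR with the mask flips it to 0.
  0101
^ 0001
------
  0100

Answer: 0100 (4)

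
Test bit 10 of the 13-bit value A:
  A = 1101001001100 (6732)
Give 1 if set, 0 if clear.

Bit 10 is the 11th from the right.
  1101001001100
    ^
That bit is 0.

Answer: 0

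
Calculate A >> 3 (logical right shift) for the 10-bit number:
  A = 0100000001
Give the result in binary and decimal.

Logical shift right by 3: drop the bottom 3 bit(s), prepend 3 zero(s) on the left.
  0100000001  ->  keep [0100000], discard [001], prepend 000
= 0000100000

Answer: 0000100000 (32)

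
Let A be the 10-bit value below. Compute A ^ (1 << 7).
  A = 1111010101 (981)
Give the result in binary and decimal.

Mask = 1 << 7 = 0010000000
Bit 7 of A is 1; XOR with the mask flips it to 0.
  1111010101
^ 0010000000
------------
  1101010101

Answer: 1101010101 (853)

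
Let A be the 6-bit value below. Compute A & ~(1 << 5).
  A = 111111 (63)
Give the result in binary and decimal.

Mask = ~(1 << 5) = 011111
Bit 5 of A is 1, so AND-ing with the mask clears it to 0.
  111111
& 011111
--------
  011111

Answer: 011111 (31)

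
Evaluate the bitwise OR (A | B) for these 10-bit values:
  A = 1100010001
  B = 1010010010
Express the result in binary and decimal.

Apply | to each column (1 where either bit is 1):
  1100010001
| 1010010010
------------
  1110010011

Answer: 1110010011 (915)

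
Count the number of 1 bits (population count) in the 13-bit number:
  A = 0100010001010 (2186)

0100010001010
1-bits at positions (from bit 0 = LSB): 1, 3, 7, 11
Count = 4

Answer: 4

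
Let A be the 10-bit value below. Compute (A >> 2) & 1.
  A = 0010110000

Bit 2 is the 3rd from the right.
  0010110000
         ^
That bit is 0.

Answer: 0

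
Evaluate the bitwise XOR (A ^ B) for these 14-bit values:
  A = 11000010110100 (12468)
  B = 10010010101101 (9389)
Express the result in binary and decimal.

Apply ^ to each column (1 where bits differ):
  11000010110100
^ 10010010101101
----------------
  01010000011001

Answer: 01010000011001 (5145)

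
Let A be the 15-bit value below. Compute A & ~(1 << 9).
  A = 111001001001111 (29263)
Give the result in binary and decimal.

Mask = ~(1 << 9) = 111110111111111
Bit 9 of A is 1, so AND-ing with the mask clears it to 0.
  111001001001111
& 111110111111111
-----------------
  111000001001111

Answer: 111000001001111 (28751)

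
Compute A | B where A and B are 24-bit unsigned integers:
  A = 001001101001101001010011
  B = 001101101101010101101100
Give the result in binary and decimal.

Apply | to each column (1 where either bit is 1):
  001001101001101001010011
| 001101101101010101101100
--------------------------
  001101101101111101111111

Answer: 001101101101111101111111 (3596159)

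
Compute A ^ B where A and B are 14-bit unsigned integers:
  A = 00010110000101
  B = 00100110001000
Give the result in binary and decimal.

Apply ^ to each column (1 where bits differ):
  00010110000101
^ 00100110001000
----------------
  00110000001101

Answer: 00110000001101 (3085)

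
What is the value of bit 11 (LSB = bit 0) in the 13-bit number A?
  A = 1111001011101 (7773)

Bit 11 is the 12th from the right.
  1111001011101
   ^
That bit is 1.

Answer: 1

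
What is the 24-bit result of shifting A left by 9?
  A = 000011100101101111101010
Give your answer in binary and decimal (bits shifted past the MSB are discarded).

Shift left by 9: drop the top 9 bit(s), append 9 zero(s) on the right.
  000011100101101111101010  ->  discard [000011100], keep [101101111101010], append 000000000
= 101101111101010000000000

Answer: 101101111101010000000000 (12047360)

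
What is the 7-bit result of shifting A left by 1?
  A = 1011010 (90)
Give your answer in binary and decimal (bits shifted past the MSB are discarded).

Shift left by 1: drop the top 1 bit(s), append 1 zero(s) on the right.
  1011010  ->  discard [1], keep [011010], append 0
= 0110100

Answer: 0110100 (52)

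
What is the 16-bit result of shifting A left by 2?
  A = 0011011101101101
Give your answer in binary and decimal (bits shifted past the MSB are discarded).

Shift left by 2: drop the top 2 bit(s), append 2 zero(s) on the right.
  0011011101101101  ->  discard [00], keep [11011101101101], append 00
= 1101110110110100

Answer: 1101110110110100 (56756)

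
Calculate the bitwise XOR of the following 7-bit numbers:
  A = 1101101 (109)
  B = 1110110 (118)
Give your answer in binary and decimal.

Apply ^ to each column (1 where bits differ):
  1101101
^ 1110110
---------
  0011011

Answer: 0011011 (27)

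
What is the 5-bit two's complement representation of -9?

1. Binary of +9:  01001
2. Invert bits:     10110
3. Add 1:           10111

Answer: 10111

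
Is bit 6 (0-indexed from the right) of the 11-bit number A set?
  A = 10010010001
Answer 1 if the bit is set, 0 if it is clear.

Bit 6 is the 7th from the right.
  10010010001
      ^
That bit is 0.

Answer: 0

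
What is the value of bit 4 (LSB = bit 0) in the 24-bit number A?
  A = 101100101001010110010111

Bit 4 is the 5th from the right.
  101100101001010110010111
                     ^
That bit is 1.

Answer: 1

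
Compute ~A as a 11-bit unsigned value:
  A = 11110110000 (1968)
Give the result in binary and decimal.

Flip each bit (0->1, 1->0):
  11110110000
  00001001111

Answer: 00001001111 (79)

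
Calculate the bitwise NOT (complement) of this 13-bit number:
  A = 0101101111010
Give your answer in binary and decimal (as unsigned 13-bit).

Flip each bit (0->1, 1->0):
  0101101111010
  1010010000101

Answer: 1010010000101 (5253)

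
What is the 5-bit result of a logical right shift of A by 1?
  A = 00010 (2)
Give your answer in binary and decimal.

Logical shift right by 1: drop the bottom 1 bit(s), prepend 1 zero(s) on the left.
  00010  ->  keep [0001], discard [0], prepend 0
= 00001

Answer: 00001 (1)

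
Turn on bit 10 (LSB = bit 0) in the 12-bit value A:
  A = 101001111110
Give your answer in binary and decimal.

Mask = 1 << 10 = 010000000000
Bit 10 of A is 0, so OR-ing with the mask flips it to 1.
  101001111110
| 010000000000
--------------
  111001111110

Answer: 111001111110 (3710)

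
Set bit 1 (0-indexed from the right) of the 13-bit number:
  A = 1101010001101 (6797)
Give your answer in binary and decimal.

Mask = 1 << 1 = 0000000000010
Bit 1 of A is 0, so OR-ing with the mask flips it to 1.
  1101010001101
| 0000000000010
---------------
  1101010001111

Answer: 1101010001111 (6799)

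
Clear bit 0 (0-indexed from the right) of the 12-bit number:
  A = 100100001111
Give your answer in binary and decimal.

Mask = ~(1 << 0) = 111111111110
Bit 0 of A is 1, so AND-ing with the mask clears it to 0.
  100100001111
& 111111111110
--------------
  100100001110

Answer: 100100001110 (2318)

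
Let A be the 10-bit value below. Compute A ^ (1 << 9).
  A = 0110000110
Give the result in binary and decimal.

Mask = 1 << 9 = 1000000000
Bit 9 of A is 0; XOR with the mask flips it to 1.
  0110000110
^ 1000000000
------------
  1110000110

Answer: 1110000110 (902)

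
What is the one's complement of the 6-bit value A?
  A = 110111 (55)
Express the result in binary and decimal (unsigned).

Flip each bit (0->1, 1->0):
  110111
  001000

Answer: 001000 (8)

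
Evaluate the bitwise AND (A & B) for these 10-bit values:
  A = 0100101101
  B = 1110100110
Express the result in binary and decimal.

Apply & to each column (1 only where both bits are 1):
  0100101101
& 1110100110
------------
  0100100100

Answer: 0100100100 (292)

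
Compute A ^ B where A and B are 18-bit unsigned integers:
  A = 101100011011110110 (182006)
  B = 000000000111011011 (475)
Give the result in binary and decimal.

Apply ^ to each column (1 where bits differ):
  101100011011110110
^ 000000000111011011
--------------------
  101100011100101101

Answer: 101100011100101101 (182061)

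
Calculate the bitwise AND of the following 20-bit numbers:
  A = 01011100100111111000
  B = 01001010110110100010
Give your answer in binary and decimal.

Apply & to each column (1 only where both bits are 1):
  01011100100111111000
& 01001010110110100010
----------------------
  01001000100110100000

Answer: 01001000100110100000 (297376)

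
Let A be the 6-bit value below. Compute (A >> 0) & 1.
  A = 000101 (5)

Bit 0 is the 1st from the right.
  000101
       ^
That bit is 1.

Answer: 1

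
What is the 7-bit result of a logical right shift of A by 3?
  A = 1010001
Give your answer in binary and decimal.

Logical shift right by 3: drop the bottom 3 bit(s), prepend 3 zero(s) on the left.
  1010001  ->  keep [1010], discard [001], prepend 000
= 0001010

Answer: 0001010 (10)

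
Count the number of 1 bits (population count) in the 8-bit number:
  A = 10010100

10010100
1-bits at positions (from bit 0 = LSB): 2, 4, 7
Count = 3

Answer: 3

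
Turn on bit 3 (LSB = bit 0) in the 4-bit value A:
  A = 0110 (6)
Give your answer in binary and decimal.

Mask = 1 << 3 = 1000
Bit 3 of A is 0, so OR-ing with the mask flips it to 1.
  0110
| 1000
------
  1110

Answer: 1110 (14)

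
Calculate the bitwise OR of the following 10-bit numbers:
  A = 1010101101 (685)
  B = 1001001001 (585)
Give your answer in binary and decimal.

Apply | to each column (1 where either bit is 1):
  1010101101
| 1001001001
------------
  1011101101

Answer: 1011101101 (749)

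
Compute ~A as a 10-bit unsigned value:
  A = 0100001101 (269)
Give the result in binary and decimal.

Flip each bit (0->1, 1->0):
  0100001101
  1011110010

Answer: 1011110010 (754)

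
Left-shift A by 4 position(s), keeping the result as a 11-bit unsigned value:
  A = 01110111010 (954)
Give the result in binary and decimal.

Shift left by 4: drop the top 4 bit(s), append 4 zero(s) on the right.
  01110111010  ->  discard [0111], keep [0111010], append 0000
= 01110100000

Answer: 01110100000 (928)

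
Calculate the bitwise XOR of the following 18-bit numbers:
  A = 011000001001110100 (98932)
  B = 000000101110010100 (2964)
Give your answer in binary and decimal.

Apply ^ to each column (1 where bits differ):
  011000001001110100
^ 000000101110010100
--------------------
  011000100111100000

Answer: 011000100111100000 (100832)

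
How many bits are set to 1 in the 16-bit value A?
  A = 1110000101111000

1110000101111000
1-bits at positions (from bit 0 = LSB): 3, 4, 5, 6, 8, 13, 14, 15
Count = 8

Answer: 8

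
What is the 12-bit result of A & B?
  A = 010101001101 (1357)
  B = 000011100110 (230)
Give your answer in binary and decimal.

Apply & to each column (1 only where both bits are 1):
  010101001101
& 000011100110
--------------
  000001000100

Answer: 000001000100 (68)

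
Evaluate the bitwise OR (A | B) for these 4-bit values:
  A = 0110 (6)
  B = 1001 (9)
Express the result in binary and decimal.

Apply | to each column (1 where either bit is 1):
  0110
| 1001
------
  1111

Answer: 1111 (15)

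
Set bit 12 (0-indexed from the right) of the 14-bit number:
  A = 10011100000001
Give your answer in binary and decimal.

Mask = 1 << 12 = 01000000000000
Bit 12 of A is 0, so OR-ing with the mask flips it to 1.
  10011100000001
| 01000000000000
----------------
  11011100000001

Answer: 11011100000001 (14081)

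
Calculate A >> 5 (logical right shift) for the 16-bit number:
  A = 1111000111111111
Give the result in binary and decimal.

Logical shift right by 5: drop the bottom 5 bit(s), prepend 5 zero(s) on the left.
  1111000111111111  ->  keep [11110001111], discard [11111], prepend 00000
= 0000011110001111

Answer: 0000011110001111 (1935)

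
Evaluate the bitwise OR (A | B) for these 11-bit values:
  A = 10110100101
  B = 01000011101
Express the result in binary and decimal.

Apply | to each column (1 where either bit is 1):
  10110100101
| 01000011101
-------------
  11110111101

Answer: 11110111101 (1981)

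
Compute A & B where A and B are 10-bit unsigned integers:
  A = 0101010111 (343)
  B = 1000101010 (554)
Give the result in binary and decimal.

Apply & to each column (1 only where both bits are 1):
  0101010111
& 1000101010
------------
  0000000010

Answer: 0000000010 (2)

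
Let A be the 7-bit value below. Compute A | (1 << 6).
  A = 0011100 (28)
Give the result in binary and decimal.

Mask = 1 << 6 = 1000000
Bit 6 of A is 0, so OR-ing with the mask flips it to 1.
  0011100
| 1000000
---------
  1011100

Answer: 1011100 (92)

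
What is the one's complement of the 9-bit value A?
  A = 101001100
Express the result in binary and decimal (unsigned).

Flip each bit (0->1, 1->0):
  101001100
  010110011

Answer: 010110011 (179)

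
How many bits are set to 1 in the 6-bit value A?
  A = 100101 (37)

100101
1-bits at positions (from bit 0 = LSB): 0, 2, 5
Count = 3

Answer: 3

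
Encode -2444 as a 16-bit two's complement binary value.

1. Binary of +2444:  0000100110001100
2. Invert bits:     1111011001110011
3. Add 1:           1111011001110100

Answer: 1111011001110100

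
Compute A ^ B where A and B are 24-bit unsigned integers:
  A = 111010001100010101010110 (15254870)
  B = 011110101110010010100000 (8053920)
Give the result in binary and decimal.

Apply ^ to each column (1 where bits differ):
  111010001100010101010110
^ 011110101110010010100000
--------------------------
  100100100010000111110110

Answer: 100100100010000111110110 (9576950)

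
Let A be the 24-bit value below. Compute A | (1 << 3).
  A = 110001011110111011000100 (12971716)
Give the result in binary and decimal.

Mask = 1 << 3 = 000000000000000000001000
Bit 3 of A is 0, so OR-ing with the mask flips it to 1.
  110001011110111011000100
| 000000000000000000001000
--------------------------
  110001011110111011001100

Answer: 110001011110111011001100 (12971724)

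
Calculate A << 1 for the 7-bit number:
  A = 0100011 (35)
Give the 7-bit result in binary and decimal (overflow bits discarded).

Shift left by 1: drop the top 1 bit(s), append 1 zero(s) on the right.
  0100011  ->  discard [0], keep [100011], append 0
= 1000110

Answer: 1000110 (70)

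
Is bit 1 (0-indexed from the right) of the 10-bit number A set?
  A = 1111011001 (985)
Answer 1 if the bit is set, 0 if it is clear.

Bit 1 is the 2nd from the right.
  1111011001
          ^
That bit is 0.

Answer: 0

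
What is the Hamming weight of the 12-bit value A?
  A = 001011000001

001011000001
1-bits at positions (from bit 0 = LSB): 0, 6, 7, 9
Count = 4

Answer: 4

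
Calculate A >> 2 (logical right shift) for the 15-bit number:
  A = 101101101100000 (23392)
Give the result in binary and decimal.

Logical shift right by 2: drop the bottom 2 bit(s), prepend 2 zero(s) on the left.
  101101101100000  ->  keep [1011011011000], discard [00], prepend 00
= 001011011011000

Answer: 001011011011000 (5848)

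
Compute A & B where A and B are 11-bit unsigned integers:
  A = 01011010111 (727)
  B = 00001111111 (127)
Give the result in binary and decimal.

Apply & to each column (1 only where both bits are 1):
  01011010111
& 00001111111
-------------
  00001010111

Answer: 00001010111 (87)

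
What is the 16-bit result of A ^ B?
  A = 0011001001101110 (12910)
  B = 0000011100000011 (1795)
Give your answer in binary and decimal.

Apply ^ to each column (1 where bits differ):
  0011001001101110
^ 0000011100000011
------------------
  0011010101101101

Answer: 0011010101101101 (13677)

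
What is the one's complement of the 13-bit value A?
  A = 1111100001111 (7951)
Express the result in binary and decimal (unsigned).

Flip each bit (0->1, 1->0):
  1111100001111
  0000011110000

Answer: 0000011110000 (240)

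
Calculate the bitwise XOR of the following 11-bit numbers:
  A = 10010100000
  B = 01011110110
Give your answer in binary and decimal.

Apply ^ to each column (1 where bits differ):
  10010100000
^ 01011110110
-------------
  11001010110

Answer: 11001010110 (1622)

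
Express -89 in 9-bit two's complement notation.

1. Binary of +89:  001011001
2. Invert bits:     110100110
3. Add 1:           110100111

Answer: 110100111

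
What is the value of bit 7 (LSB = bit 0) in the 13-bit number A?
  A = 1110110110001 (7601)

Bit 7 is the 8th from the right.
  1110110110001
       ^
That bit is 1.

Answer: 1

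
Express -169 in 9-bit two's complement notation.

1. Binary of +169:  010101001
2. Invert bits:     101010110
3. Add 1:           101010111

Answer: 101010111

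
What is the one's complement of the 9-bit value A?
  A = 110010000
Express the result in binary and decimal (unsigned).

Flip each bit (0->1, 1->0):
  110010000
  001101111

Answer: 001101111 (111)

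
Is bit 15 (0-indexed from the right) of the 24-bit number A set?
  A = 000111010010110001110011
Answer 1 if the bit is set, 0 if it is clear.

Bit 15 is the 16th from the right.
  000111010010110001110011
          ^
That bit is 0.

Answer: 0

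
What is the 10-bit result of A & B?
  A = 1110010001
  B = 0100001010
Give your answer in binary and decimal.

Apply & to each column (1 only where both bits are 1):
  1110010001
& 0100001010
------------
  0100000000

Answer: 0100000000 (256)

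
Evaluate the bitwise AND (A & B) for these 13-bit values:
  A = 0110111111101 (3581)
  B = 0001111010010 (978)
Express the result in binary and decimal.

Apply & to each column (1 only where both bits are 1):
  0110111111101
& 0001111010010
---------------
  0000111010000

Answer: 0000111010000 (464)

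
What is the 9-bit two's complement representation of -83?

1. Binary of +83:  001010011
2. Invert bits:     110101100
3. Add 1:           110101101

Answer: 110101101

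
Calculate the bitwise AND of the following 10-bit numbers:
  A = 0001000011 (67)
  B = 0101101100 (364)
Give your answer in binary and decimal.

Apply & to each column (1 only where both bits are 1):
  0001000011
& 0101101100
------------
  0001000000

Answer: 0001000000 (64)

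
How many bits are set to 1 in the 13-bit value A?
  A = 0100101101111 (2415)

0100101101111
1-bits at positions (from bit 0 = LSB): 0, 1, 2, 3, 5, 6, 8, 11
Count = 8

Answer: 8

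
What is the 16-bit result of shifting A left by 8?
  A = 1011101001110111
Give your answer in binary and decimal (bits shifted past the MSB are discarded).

Shift left by 8: drop the top 8 bit(s), append 8 zero(s) on the right.
  1011101001110111  ->  discard [10111010], keep [01110111], append 00000000
= 0111011100000000

Answer: 0111011100000000 (30464)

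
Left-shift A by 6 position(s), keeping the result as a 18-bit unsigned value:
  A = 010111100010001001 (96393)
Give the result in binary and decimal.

Shift left by 6: drop the top 6 bit(s), append 6 zero(s) on the right.
  010111100010001001  ->  discard [010111], keep [100010001001], append 000000
= 100010001001000000

Answer: 100010001001000000 (139840)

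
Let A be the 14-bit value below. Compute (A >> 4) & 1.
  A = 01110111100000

Bit 4 is the 5th from the right.
  01110111100000
           ^
That bit is 0.

Answer: 0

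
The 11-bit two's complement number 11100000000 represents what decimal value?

MSB is 1, so the value is negative. Find the magnitude:
1. Invert bits:  00011111111
2. Add 1:        00100000000  = 256
3. Apply sign:   -256

Answer: -256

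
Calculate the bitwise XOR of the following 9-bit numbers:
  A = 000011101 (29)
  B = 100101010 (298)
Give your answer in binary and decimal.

Apply ^ to each column (1 where bits differ):
  000011101
^ 100101010
-----------
  100110111

Answer: 100110111 (311)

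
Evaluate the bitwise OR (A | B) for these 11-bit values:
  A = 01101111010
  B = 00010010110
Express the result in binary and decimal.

Apply | to each column (1 where either bit is 1):
  01101111010
| 00010010110
-------------
  01111111110

Answer: 01111111110 (1022)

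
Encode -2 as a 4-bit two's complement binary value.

1. Binary of +2:  0010
2. Invert bits:     1101
3. Add 1:           1110

Answer: 1110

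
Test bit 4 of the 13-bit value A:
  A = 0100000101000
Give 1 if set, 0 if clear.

Bit 4 is the 5th from the right.
  0100000101000
          ^
That bit is 0.

Answer: 0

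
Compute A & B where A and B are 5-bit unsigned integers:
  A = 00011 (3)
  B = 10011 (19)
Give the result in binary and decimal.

Apply & to each column (1 only where both bits are 1):
  00011
& 10011
-------
  00011

Answer: 00011 (3)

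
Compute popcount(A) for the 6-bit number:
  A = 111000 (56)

111000
1-bits at positions (from bit 0 = LSB): 3, 4, 5
Count = 3

Answer: 3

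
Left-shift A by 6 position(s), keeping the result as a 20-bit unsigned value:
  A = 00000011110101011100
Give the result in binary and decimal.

Shift left by 6: drop the top 6 bit(s), append 6 zero(s) on the right.
  00000011110101011100  ->  discard [000000], keep [11110101011100], append 000000
= 11110101011100000000

Answer: 11110101011100000000 (1005312)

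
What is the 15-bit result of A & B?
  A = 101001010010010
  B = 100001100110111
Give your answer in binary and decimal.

Apply & to each column (1 only where both bits are 1):
  101001010010010
& 100001100110111
-----------------
  100001000010010

Answer: 100001000010010 (16914)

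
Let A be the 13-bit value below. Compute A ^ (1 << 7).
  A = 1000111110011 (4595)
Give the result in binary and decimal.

Mask = 1 << 7 = 0000010000000
Bit 7 of A is 1; XOR with the mask flips it to 0.
  1000111110011
^ 0000010000000
---------------
  1000101110011

Answer: 1000101110011 (4467)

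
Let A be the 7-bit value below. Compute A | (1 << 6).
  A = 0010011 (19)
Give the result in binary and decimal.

Mask = 1 << 6 = 1000000
Bit 6 of A is 0, so OR-ing with the mask flips it to 1.
  0010011
| 1000000
---------
  1010011

Answer: 1010011 (83)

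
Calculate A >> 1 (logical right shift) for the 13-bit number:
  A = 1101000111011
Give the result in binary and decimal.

Logical shift right by 1: drop the bottom 1 bit(s), prepend 1 zero(s) on the left.
  1101000111011  ->  keep [110100011101], discard [1], prepend 0
= 0110100011101

Answer: 0110100011101 (3357)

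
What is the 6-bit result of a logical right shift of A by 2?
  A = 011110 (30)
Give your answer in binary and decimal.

Logical shift right by 2: drop the bottom 2 bit(s), prepend 2 zero(s) on the left.
  011110  ->  keep [0111], discard [10], prepend 00
= 000111

Answer: 000111 (7)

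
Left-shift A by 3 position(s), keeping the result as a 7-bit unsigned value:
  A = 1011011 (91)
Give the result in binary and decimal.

Shift left by 3: drop the top 3 bit(s), append 3 zero(s) on the right.
  1011011  ->  discard [101], keep [1011], append 000
= 1011000

Answer: 1011000 (88)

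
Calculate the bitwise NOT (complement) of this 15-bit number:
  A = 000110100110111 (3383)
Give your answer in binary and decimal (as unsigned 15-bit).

Flip each bit (0->1, 1->0):
  000110100110111
  111001011001000

Answer: 111001011001000 (29384)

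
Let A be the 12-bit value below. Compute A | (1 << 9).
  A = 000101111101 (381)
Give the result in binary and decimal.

Mask = 1 << 9 = 001000000000
Bit 9 of A is 0, so OR-ing with the mask flips it to 1.
  000101111101
| 001000000000
--------------
  001101111101

Answer: 001101111101 (893)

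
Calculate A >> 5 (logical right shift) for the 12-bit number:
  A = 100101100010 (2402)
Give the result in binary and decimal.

Logical shift right by 5: drop the bottom 5 bit(s), prepend 5 zero(s) on the left.
  100101100010  ->  keep [1001011], discard [00010], prepend 00000
= 000001001011

Answer: 000001001011 (75)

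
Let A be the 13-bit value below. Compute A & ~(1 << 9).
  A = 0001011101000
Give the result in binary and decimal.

Mask = ~(1 << 9) = 1110111111111
Bit 9 of A is 1, so AND-ing with the mask clears it to 0.
  0001011101000
& 1110111111111
---------------
  0000011101000

Answer: 0000011101000 (232)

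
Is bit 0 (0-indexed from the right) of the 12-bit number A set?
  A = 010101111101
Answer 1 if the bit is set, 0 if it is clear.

Bit 0 is the 1st from the right.
  010101111101
             ^
That bit is 1.

Answer: 1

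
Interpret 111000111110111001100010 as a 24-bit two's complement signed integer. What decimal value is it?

MSB is 1, so the value is negative. Find the magnitude:
1. Invert bits:  000111000001000110011101
2. Add 1:        000111000001000110011110  = 1839518
3. Apply sign:   -1839518

Answer: -1839518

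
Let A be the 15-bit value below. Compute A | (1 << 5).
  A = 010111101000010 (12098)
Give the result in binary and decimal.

Mask = 1 << 5 = 000000000100000
Bit 5 of A is 0, so OR-ing with the mask flips it to 1.
  010111101000010
| 000000000100000
-----------------
  010111101100010

Answer: 010111101100010 (12130)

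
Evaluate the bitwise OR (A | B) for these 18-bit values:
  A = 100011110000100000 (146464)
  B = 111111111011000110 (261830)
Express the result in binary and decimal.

Apply | to each column (1 where either bit is 1):
  100011110000100000
| 111111111011000110
--------------------
  111111111011100110

Answer: 111111111011100110 (261862)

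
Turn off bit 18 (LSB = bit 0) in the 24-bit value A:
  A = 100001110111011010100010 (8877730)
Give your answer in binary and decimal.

Mask = ~(1 << 18) = 111110111111111111111111
Bit 18 of A is 1, so AND-ing with the mask clears it to 0.
  100001110111011010100010
& 111110111111111111111111
--------------------------
  100000110111011010100010

Answer: 100000110111011010100010 (8615586)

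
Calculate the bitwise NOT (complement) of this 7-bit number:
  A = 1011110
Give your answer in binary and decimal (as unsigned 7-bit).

Flip each bit (0->1, 1->0):
  1011110
  0100001

Answer: 0100001 (33)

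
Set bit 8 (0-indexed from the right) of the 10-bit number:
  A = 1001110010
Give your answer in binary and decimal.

Mask = 1 << 8 = 0100000000
Bit 8 of A is 0, so OR-ing with the mask flips it to 1.
  1001110010
| 0100000000
------------
  1101110010

Answer: 1101110010 (882)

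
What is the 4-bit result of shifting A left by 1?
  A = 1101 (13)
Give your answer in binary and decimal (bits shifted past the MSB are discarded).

Shift left by 1: drop the top 1 bit(s), append 1 zero(s) on the right.
  1101  ->  discard [1], keep [101], append 0
= 1010

Answer: 1010 (10)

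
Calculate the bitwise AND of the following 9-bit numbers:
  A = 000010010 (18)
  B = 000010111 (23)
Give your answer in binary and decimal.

Apply & to each column (1 only where both bits are 1):
  000010010
& 000010111
-----------
  000010010

Answer: 000010010 (18)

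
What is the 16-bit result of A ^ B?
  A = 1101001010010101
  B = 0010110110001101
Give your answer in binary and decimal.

Apply ^ to each column (1 where bits differ):
  1101001010010101
^ 0010110110001101
------------------
  1111111100011000

Answer: 1111111100011000 (65304)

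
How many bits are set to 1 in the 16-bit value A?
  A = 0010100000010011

0010100000010011
1-bits at positions (from bit 0 = LSB): 0, 1, 4, 11, 13
Count = 5

Answer: 5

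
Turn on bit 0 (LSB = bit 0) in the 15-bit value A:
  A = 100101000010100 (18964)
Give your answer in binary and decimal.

Mask = 1 << 0 = 000000000000001
Bit 0 of A is 0, so OR-ing with the mask flips it to 1.
  100101000010100
| 000000000000001
-----------------
  100101000010101

Answer: 100101000010101 (18965)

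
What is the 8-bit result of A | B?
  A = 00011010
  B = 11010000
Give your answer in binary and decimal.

Apply | to each column (1 where either bit is 1):
  00011010
| 11010000
----------
  11011010

Answer: 11011010 (218)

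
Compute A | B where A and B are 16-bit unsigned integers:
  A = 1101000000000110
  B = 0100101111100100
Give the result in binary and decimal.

Apply | to each column (1 where either bit is 1):
  1101000000000110
| 0100101111100100
------------------
  1101101111100110

Answer: 1101101111100110 (56294)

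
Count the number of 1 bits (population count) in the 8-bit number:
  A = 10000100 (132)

10000100
1-bits at positions (from bit 0 = LSB): 2, 7
Count = 2

Answer: 2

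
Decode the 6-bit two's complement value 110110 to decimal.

MSB is 1, so the value is negative. Find the magnitude:
1. Invert bits:  001001
2. Add 1:        001010  = 10
3. Apply sign:   -10

Answer: -10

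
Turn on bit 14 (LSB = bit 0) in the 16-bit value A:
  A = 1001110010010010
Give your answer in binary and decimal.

Mask = 1 << 14 = 0100000000000000
Bit 14 of A is 0, so OR-ing with the mask flips it to 1.
  1001110010010010
| 0100000000000000
------------------
  1101110010010010

Answer: 1101110010010010 (56466)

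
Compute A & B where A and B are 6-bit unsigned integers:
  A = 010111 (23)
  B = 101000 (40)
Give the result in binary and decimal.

Apply & to each column (1 only where both bits are 1):
  010111
& 101000
--------
  000000

Answer: 000000 (0)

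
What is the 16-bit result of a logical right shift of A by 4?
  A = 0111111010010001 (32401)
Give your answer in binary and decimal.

Logical shift right by 4: drop the bottom 4 bit(s), prepend 4 zero(s) on the left.
  0111111010010001  ->  keep [011111101001], discard [0001], prepend 0000
= 0000011111101001

Answer: 0000011111101001 (2025)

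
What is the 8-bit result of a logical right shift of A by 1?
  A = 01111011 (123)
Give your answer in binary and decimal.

Logical shift right by 1: drop the bottom 1 bit(s), prepend 1 zero(s) on the left.
  01111011  ->  keep [0111101], discard [1], prepend 0
= 00111101

Answer: 00111101 (61)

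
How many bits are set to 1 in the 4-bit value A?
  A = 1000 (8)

1000
1-bits at positions (from bit 0 = LSB): 3
Count = 1

Answer: 1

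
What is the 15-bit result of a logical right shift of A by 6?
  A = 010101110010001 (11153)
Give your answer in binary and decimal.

Logical shift right by 6: drop the bottom 6 bit(s), prepend 6 zero(s) on the left.
  010101110010001  ->  keep [010101110], discard [010001], prepend 000000
= 000000010101110

Answer: 000000010101110 (174)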